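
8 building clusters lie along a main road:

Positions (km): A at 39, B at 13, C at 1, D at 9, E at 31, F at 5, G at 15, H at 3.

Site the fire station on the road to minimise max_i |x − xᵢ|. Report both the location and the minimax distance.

The 1-center on a line is the midpoint of the two extreme points: leftmost at 1, rightmost at 39.
Optimal location = (1 + 39)/2 = 20; maximum distance = (39 − 1)/2 = 19.

location 20, max distance 19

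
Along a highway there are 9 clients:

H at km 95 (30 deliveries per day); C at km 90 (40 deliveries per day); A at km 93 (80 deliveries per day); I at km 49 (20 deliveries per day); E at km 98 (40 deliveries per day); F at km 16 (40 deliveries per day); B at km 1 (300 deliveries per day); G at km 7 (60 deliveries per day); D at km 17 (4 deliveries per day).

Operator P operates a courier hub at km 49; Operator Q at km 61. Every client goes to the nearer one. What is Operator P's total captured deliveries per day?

The indifferent point is the midpoint (49+61)/2 = 55; clients left of it (closer to Operator P at 49) go to Operator P, those right go to Operator Q.
  B at 1 (w=300) → Operator P
  G at 7 (w=60) → Operator P
  F at 16 (w=40) → Operator P
  D at 17 (w=4) → Operator P
  I at 49 (w=20) → Operator P
  C at 90 (w=40) → Operator Q
  A at 93 (w=80) → Operator Q
  H at 95 (w=30) → Operator Q
  E at 98 (w=40) → Operator Q
Operator P captures 424; Operator Q captures 190.

424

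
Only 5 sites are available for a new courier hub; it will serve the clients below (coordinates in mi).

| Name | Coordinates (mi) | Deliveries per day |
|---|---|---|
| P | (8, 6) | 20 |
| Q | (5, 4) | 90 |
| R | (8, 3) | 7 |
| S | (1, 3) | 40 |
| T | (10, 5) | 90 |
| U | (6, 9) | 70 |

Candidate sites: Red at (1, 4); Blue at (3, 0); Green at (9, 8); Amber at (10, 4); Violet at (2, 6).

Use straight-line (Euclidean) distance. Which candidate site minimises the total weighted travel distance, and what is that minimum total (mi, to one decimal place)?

Total weighted distance at each candidate:
  Red (1, 4): total = 1905.1
  Blue (3, 0): total = 2182.0
  Green (9, 8): total = 1472.9
  Amber (10, 4): total = 1422.7
  Violet (2, 6): total = 1693.6
Minimum is at Amber with total 1422.7 mi.

Amber, total 1422.7 mi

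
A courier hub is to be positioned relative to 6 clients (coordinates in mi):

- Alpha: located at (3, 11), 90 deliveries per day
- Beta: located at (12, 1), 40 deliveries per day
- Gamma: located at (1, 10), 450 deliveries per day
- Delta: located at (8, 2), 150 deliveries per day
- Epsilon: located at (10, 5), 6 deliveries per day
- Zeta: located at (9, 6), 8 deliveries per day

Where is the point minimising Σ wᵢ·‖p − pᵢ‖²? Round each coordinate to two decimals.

(3.40, 7.94)

The minimiser of Σwᵢ‖p−pᵢ‖² is the weighted centroid p* = (Σwᵢpᵢ)/(Σwᵢ).
Σwᵢ = 744.
Σwᵢxᵢ = 90·3 + 40·12 + 450·1 + 150·8 + 6·10 + 8·9 = 2532.
Σwᵢyᵢ = 90·11 + 40·1 + 450·10 + 150·2 + 6·5 + 8·6 = 5908.
x* = 2532/744 = 3.40, y* = 5908/744 = 7.94.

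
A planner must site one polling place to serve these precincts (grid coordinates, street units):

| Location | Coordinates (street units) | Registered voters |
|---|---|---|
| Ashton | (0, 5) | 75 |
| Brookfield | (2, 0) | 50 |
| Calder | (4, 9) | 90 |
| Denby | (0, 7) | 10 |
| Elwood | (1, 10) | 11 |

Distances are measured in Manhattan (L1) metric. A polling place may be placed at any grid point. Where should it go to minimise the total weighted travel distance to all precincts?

Manhattan distance separates: Σwᵢ(|x−xᵢ|+|y−yᵢ|) = Σwᵢ|x−xᵢ| + Σwᵢ|y−yᵢ|, so x and y are optimised independently as 1-D weighted medians.
Total weight W = 236; half = 118.
x-coordinate, sorted with cumulative weight:
  x=0 (Ashton, w=75) cum 75
  x=0 (Denby, w=10) cum 85
  x=1 (Elwood, w=11) cum 96
  x=2 (Brookfield, w=50) cum 146  ← median
  x=4 (Calder, w=90) cum 236
⇒ x* = 2
y-coordinate, sorted with cumulative weight:
  y=0 (Brookfield, w=50) cum 50
  y=5 (Ashton, w=75) cum 125  ← median
  y=7 (Denby, w=10) cum 135
  y=9 (Calder, w=90) cum 225
  y=10 (Elwood, w=11) cum 236
⇒ y* = 5

(2, 5)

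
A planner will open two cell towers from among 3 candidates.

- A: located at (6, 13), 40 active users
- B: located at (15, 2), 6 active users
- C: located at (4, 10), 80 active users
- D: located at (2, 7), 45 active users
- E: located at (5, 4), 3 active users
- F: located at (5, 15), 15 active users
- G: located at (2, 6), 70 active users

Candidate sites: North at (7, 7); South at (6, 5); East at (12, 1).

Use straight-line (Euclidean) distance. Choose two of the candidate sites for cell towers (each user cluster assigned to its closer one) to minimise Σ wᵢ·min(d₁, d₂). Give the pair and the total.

{North, South}, total 1257.1

Evaluate every pair (each demand assigned to the nearer of the two):
  {North, South}: total = 1257.1
  {North, East}: total = 1318.1
  {South, East}: total = 1414.6
Best pair: {North, South} with total 1257.1.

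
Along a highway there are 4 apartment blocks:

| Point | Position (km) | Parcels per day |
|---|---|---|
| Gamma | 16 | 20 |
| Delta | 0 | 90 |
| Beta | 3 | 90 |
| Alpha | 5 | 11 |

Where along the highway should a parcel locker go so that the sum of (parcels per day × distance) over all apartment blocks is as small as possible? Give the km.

For a sum of weighted absolute distances on a line, the optimum is the weighted median (not the mean). Total weight W = 211; half-weight = 105.5.
Sort by position and accumulate weight:
  km 0 (Delta, w=90) → cum 90
  km 3 (Beta, w=90) → cum 180  ≥ 105.5 → median here
  km 5 (Alpha, w=11) → cum 191
  km 16 (Gamma, w=20) → cum 211
Optimal location: km 3.

x = 3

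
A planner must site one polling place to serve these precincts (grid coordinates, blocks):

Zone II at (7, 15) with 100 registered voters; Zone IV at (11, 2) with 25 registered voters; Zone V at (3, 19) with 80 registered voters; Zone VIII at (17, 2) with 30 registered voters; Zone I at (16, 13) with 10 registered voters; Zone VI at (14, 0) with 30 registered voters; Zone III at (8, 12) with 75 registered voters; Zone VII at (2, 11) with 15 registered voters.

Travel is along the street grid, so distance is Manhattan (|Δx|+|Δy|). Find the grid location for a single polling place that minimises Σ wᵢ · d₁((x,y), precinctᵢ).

(7, 13)

Manhattan distance separates: Σwᵢ(|x−xᵢ|+|y−yᵢ|) = Σwᵢ|x−xᵢ| + Σwᵢ|y−yᵢ|, so x and y are optimised independently as 1-D weighted medians.
Total weight W = 365; half = 182.5.
x-coordinate, sorted with cumulative weight:
  x=2 (Zone VII, w=15) cum 15
  x=3 (Zone V, w=80) cum 95
  x=7 (Zone II, w=100) cum 195  ← median
  x=8 (Zone III, w=75) cum 270
  x=11 (Zone IV, w=25) cum 295
  x=14 (Zone VI, w=30) cum 325
  x=16 (Zone I, w=10) cum 335
  x=17 (Zone VIII, w=30) cum 365
⇒ x* = 7
y-coordinate, sorted with cumulative weight:
  y=0 (Zone VI, w=30) cum 30
  y=2 (Zone IV, w=25) cum 55
  y=2 (Zone VIII, w=30) cum 85
  y=11 (Zone VII, w=15) cum 100
  y=12 (Zone III, w=75) cum 175
  y=13 (Zone I, w=10) cum 185  ← median
  y=15 (Zone II, w=100) cum 285
  y=19 (Zone V, w=80) cum 365
⇒ y* = 13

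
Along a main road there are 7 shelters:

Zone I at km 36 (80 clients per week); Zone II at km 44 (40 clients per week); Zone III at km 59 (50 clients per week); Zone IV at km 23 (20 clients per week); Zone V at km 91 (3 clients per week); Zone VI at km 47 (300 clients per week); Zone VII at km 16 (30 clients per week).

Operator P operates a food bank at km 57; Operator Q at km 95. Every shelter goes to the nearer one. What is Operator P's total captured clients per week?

520

The indifferent point is the midpoint (57+95)/2 = 76; shelters left of it (closer to Operator P at 57) go to Operator P, those right go to Operator Q.
  Zone VII at 16 (w=30) → Operator P
  Zone IV at 23 (w=20) → Operator P
  Zone I at 36 (w=80) → Operator P
  Zone II at 44 (w=40) → Operator P
  Zone VI at 47 (w=300) → Operator P
  Zone III at 59 (w=50) → Operator P
  Zone V at 91 (w=3) → Operator Q
Operator P captures 520; Operator Q captures 3.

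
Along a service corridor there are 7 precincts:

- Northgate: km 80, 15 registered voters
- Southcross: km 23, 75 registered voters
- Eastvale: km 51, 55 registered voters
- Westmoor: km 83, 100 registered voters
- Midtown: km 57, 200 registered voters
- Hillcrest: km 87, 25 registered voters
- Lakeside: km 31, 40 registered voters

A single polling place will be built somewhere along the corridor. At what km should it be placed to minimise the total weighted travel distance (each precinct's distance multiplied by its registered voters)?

x = 57

For a sum of weighted absolute distances on a line, the optimum is the weighted median (not the mean). Total weight W = 510; half-weight = 255.
Sort by position and accumulate weight:
  km 23 (Southcross, w=75) → cum 75
  km 31 (Lakeside, w=40) → cum 115
  km 51 (Eastvale, w=55) → cum 170
  km 57 (Midtown, w=200) → cum 370  ≥ 255 → median here
  km 80 (Northgate, w=15) → cum 385
  km 83 (Westmoor, w=100) → cum 485
  km 87 (Hillcrest, w=25) → cum 510
Optimal location: km 57.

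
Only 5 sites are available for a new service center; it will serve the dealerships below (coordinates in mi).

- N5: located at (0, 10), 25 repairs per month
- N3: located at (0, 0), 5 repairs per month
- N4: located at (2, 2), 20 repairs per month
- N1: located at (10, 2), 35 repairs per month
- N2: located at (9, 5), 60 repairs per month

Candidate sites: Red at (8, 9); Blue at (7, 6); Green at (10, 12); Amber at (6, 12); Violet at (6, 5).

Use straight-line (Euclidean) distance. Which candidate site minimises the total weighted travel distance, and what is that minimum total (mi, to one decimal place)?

Blue, total 684.9 mi

Total weighted distance at each candidate:
  Red (8, 9): total = 948.3
  Blue (7, 6): total = 684.9
  Green (10, 12): total = 1363.4
  Amber (6, 12): total = 1274.5
  Violet (6, 5): total = 689.3
Minimum is at Blue with total 684.9 mi.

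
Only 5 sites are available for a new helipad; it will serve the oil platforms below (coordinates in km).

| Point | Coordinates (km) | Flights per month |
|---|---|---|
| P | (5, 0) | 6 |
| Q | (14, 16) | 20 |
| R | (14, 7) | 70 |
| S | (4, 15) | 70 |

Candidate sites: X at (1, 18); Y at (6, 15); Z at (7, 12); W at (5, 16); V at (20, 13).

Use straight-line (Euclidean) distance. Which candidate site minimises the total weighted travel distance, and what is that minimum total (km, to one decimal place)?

Z, total 1133.4 km

Total weighted distance at each candidate:
  X (1, 18): total = 1862.7
  Y (6, 15): total = 1183.4
  Z (7, 12): total = 1133.4
  W (5, 16): total = 1265.9
  V (20, 13): total = 1975.9
Minimum is at Z with total 1133.4 km.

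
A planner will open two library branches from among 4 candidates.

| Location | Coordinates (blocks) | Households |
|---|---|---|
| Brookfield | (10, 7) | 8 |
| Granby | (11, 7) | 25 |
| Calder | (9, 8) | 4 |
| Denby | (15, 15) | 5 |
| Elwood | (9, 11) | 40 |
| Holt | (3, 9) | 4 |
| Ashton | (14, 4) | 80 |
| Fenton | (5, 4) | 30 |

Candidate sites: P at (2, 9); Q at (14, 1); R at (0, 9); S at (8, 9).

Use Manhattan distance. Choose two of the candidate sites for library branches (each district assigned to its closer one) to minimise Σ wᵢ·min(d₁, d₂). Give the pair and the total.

Evaluate every pair (each demand assigned to the nearer of the two):
  {Q, S}: total = 850
  {P, Q}: total = 1256
  {Q, R}: total = 1412
  {P, S}: total = 1474
  {R, S}: total = 1482
  {P, R}: total = 2446
Best pair: {Q, S} with total 850.

{Q, S}, total 850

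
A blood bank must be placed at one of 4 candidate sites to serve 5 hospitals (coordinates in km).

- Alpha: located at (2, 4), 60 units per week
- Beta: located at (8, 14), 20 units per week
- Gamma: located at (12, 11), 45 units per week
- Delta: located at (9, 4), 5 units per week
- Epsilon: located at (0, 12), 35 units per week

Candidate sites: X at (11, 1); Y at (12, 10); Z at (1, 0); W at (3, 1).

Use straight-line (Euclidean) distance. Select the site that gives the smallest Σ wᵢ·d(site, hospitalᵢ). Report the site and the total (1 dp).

Y, total 1317.2 km

Total weighted distance at each candidate:
  X (11, 1): total = 1850.8
  Y (12, 10): total = 1317.2
  Z (1, 0): total = 1726.6
  W (3, 1): total = 1506.3
Minimum is at Y with total 1317.2 km.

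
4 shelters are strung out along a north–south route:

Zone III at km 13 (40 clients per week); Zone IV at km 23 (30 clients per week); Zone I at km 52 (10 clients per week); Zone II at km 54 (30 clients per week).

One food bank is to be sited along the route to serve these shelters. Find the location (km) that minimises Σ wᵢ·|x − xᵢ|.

x = 23

For a sum of weighted absolute distances on a line, the optimum is the weighted median (not the mean). Total weight W = 110; half-weight = 55.
Sort by position and accumulate weight:
  km 13 (Zone III, w=40) → cum 40
  km 23 (Zone IV, w=30) → cum 70  ≥ 55 → median here
  km 52 (Zone I, w=10) → cum 80
  km 54 (Zone II, w=30) → cum 110
Optimal location: km 23.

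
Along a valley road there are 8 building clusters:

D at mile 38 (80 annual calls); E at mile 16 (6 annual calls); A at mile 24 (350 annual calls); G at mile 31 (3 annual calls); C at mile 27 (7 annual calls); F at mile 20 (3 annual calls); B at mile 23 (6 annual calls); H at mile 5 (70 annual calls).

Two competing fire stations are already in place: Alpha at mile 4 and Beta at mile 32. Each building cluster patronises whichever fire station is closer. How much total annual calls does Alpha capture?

The indifferent point is the midpoint (4+32)/2 = 18; building clusters left of it (closer to Alpha at 4) go to Alpha, those right go to Beta.
  H at 5 (w=70) → Alpha
  E at 16 (w=6) → Alpha
  F at 20 (w=3) → Beta
  B at 23 (w=6) → Beta
  A at 24 (w=350) → Beta
  C at 27 (w=7) → Beta
  G at 31 (w=3) → Beta
  D at 38 (w=80) → Beta
Alpha captures 76; Beta captures 449.

76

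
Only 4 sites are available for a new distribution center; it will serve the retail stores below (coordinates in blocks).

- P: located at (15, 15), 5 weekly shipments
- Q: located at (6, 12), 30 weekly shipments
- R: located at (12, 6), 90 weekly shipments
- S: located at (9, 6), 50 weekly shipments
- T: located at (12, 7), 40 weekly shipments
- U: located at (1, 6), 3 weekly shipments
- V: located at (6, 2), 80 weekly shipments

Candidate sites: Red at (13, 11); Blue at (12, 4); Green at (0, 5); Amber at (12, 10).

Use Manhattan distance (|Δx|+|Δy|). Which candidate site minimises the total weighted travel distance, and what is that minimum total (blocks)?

Total weighted distance at each candidate:
  Red (13, 11): total = 2791
  Blue (12, 4): total = 1719
  Green (0, 5): total = 3471
  Amber (12, 10): total = 2275
Minimum is at Blue with total 1719 blocks.

Blue, total 1719 blocks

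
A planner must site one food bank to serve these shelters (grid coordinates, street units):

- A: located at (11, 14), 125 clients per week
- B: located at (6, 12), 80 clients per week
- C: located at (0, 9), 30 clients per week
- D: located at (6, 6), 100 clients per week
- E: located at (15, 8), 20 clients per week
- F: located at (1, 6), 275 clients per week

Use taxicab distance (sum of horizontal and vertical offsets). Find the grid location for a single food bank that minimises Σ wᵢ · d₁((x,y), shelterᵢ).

Manhattan distance separates: Σwᵢ(|x−xᵢ|+|y−yᵢ|) = Σwᵢ|x−xᵢ| + Σwᵢ|y−yᵢ|, so x and y are optimised independently as 1-D weighted medians.
Total weight W = 630; half = 315.
x-coordinate, sorted with cumulative weight:
  x=0 (C, w=30) cum 30
  x=1 (F, w=275) cum 305
  x=6 (B, w=80) cum 385  ← median
  x=6 (D, w=100) cum 485
  x=11 (A, w=125) cum 610
  x=15 (E, w=20) cum 630
⇒ x* = 6
y-coordinate, sorted with cumulative weight:
  y=6 (D, w=100) cum 100
  y=6 (F, w=275) cum 375  ← median
  y=8 (E, w=20) cum 395
  y=9 (C, w=30) cum 425
  y=12 (B, w=80) cum 505
  y=14 (A, w=125) cum 630
⇒ y* = 6

(6, 6)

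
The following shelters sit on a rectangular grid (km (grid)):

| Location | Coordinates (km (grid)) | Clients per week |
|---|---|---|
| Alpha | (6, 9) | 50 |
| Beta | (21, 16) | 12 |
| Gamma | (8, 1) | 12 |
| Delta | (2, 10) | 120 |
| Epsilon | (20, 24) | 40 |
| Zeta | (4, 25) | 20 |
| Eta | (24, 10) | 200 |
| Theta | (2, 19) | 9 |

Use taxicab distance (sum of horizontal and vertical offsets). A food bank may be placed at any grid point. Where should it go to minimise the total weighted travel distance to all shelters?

(20, 10)

Manhattan distance separates: Σwᵢ(|x−xᵢ|+|y−yᵢ|) = Σwᵢ|x−xᵢ| + Σwᵢ|y−yᵢ|, so x and y are optimised independently as 1-D weighted medians.
Total weight W = 463; half = 231.5.
x-coordinate, sorted with cumulative weight:
  x=2 (Delta, w=120) cum 120
  x=2 (Theta, w=9) cum 129
  x=4 (Zeta, w=20) cum 149
  x=6 (Alpha, w=50) cum 199
  x=8 (Gamma, w=12) cum 211
  x=20 (Epsilon, w=40) cum 251  ← median
  x=21 (Beta, w=12) cum 263
  x=24 (Eta, w=200) cum 463
⇒ x* = 20
y-coordinate, sorted with cumulative weight:
  y=1 (Gamma, w=12) cum 12
  y=9 (Alpha, w=50) cum 62
  y=10 (Delta, w=120) cum 182
  y=10 (Eta, w=200) cum 382  ← median
  y=16 (Beta, w=12) cum 394
  y=19 (Theta, w=9) cum 403
  y=24 (Epsilon, w=40) cum 443
  y=25 (Zeta, w=20) cum 463
⇒ y* = 10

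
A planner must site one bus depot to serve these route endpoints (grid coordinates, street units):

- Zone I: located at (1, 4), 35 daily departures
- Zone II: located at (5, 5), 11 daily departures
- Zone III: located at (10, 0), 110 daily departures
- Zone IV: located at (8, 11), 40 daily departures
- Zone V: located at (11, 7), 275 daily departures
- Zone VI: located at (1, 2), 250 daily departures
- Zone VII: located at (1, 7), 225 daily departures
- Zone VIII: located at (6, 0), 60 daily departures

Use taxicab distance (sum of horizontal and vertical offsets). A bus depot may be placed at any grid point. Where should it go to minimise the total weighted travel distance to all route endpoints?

(1, 7)

Manhattan distance separates: Σwᵢ(|x−xᵢ|+|y−yᵢ|) = Σwᵢ|x−xᵢ| + Σwᵢ|y−yᵢ|, so x and y are optimised independently as 1-D weighted medians.
Total weight W = 1006; half = 503.
x-coordinate, sorted with cumulative weight:
  x=1 (Zone I, w=35) cum 35
  x=1 (Zone VI, w=250) cum 285
  x=1 (Zone VII, w=225) cum 510  ← median
  x=5 (Zone II, w=11) cum 521
  x=6 (Zone VIII, w=60) cum 581
  x=8 (Zone IV, w=40) cum 621
  x=10 (Zone III, w=110) cum 731
  x=11 (Zone V, w=275) cum 1006
⇒ x* = 1
y-coordinate, sorted with cumulative weight:
  y=0 (Zone III, w=110) cum 110
  y=0 (Zone VIII, w=60) cum 170
  y=2 (Zone VI, w=250) cum 420
  y=4 (Zone I, w=35) cum 455
  y=5 (Zone II, w=11) cum 466
  y=7 (Zone V, w=275) cum 741  ← median
  y=7 (Zone VII, w=225) cum 966
  y=11 (Zone IV, w=40) cum 1006
⇒ y* = 7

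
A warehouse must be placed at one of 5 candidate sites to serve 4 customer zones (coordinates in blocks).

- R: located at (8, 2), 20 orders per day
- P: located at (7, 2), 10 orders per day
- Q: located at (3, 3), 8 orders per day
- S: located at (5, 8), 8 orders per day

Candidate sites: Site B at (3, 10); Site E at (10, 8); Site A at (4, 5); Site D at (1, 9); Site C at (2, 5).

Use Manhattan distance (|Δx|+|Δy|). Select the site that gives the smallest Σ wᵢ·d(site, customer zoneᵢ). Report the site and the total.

Total weighted distance at each candidate:
  Site B (3, 10): total = 468
  Site E (10, 8): total = 386
  Site A (4, 5): total = 256
  Site D (1, 9): total = 514
  Site C (2, 5): total = 332
Minimum is at Site A with total 256 blocks.

Site A, total 256 blocks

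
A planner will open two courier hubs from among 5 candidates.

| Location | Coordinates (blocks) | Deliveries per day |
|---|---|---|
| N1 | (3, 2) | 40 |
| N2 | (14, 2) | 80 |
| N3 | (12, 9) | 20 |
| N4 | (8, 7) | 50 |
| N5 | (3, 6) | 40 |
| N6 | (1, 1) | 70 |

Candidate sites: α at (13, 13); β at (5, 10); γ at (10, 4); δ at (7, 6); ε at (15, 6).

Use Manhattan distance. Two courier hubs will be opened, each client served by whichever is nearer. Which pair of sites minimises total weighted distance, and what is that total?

Evaluate every pair (each demand assigned to the nearer of the two):
  {δ, ε}: total = 1870
  {γ, δ}: total = 1970
  {β, γ}: total = 2310
  {α, δ}: total = 2330
  {γ, ε}: total = 2330
  {β, ε}: total = 2370
  {α, γ}: total = 2390
  {β, δ}: total = 2390
  {α, β}: total = 2910
  {α, ε}: total = 3350
Best pair: {δ, ε} with total 1870.

{δ, ε}, total 1870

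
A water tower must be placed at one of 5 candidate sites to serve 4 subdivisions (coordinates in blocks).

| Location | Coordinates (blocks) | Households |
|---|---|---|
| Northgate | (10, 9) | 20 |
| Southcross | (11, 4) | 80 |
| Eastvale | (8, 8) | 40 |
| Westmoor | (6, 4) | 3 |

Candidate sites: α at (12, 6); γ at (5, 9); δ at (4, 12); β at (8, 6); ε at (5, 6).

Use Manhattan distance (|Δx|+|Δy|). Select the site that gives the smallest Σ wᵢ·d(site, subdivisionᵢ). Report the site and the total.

β, total 592 blocks

Total weighted distance at each candidate:
  α (12, 6): total = 604
  γ (5, 9): total = 1158
  δ (4, 12): total = 1730
  β (8, 6): total = 592
  ε (5, 6): total = 1009
Minimum is at β with total 592 blocks.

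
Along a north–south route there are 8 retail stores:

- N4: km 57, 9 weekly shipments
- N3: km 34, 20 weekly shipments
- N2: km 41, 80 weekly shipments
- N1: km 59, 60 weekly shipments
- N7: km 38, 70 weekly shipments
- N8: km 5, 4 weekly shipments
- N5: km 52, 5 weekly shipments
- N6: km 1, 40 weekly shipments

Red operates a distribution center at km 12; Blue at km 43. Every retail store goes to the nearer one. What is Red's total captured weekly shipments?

44

The indifferent point is the midpoint (12+43)/2 = 27.5; retail stores left of it (closer to Red at 12) go to Red, those right go to Blue.
  N6 at 1 (w=40) → Red
  N8 at 5 (w=4) → Red
  N3 at 34 (w=20) → Blue
  N7 at 38 (w=70) → Blue
  N2 at 41 (w=80) → Blue
  N5 at 52 (w=5) → Blue
  N4 at 57 (w=9) → Blue
  N1 at 59 (w=60) → Blue
Red captures 44; Blue captures 244.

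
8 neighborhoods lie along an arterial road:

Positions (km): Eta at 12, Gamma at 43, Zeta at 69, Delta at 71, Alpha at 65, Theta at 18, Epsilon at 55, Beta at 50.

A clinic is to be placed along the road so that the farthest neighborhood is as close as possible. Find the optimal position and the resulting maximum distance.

The 1-center on a line is the midpoint of the two extreme points: leftmost at 12, rightmost at 71.
Optimal location = (12 + 71)/2 = 41.5; maximum distance = (71 − 12)/2 = 29.5.

location 41.5, max distance 29.5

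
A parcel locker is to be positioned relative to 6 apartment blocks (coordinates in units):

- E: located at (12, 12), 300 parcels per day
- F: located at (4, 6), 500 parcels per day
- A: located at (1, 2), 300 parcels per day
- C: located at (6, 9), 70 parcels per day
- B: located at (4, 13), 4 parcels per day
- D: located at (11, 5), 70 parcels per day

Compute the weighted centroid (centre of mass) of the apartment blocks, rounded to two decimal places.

(5.71, 6.62)

The minimiser of Σwᵢ‖p−pᵢ‖² is the weighted centroid p* = (Σwᵢpᵢ)/(Σwᵢ).
Σwᵢ = 1244.
Σwᵢxᵢ = 300·12 + 500·4 + 300·1 + 70·6 + 4·4 + 70·11 = 7106.
Σwᵢyᵢ = 300·12 + 500·6 + 300·2 + 70·9 + 4·13 + 70·5 = 8232.
x* = 7106/1244 = 5.71, y* = 8232/1244 = 6.62.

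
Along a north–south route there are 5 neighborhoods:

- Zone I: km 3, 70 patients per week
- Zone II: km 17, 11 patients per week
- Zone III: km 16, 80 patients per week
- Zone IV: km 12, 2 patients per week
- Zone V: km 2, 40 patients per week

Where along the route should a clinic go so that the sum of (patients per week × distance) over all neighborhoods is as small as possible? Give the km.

x = 3

For a sum of weighted absolute distances on a line, the optimum is the weighted median (not the mean). Total weight W = 203; half-weight = 101.5.
Sort by position and accumulate weight:
  km 2 (Zone V, w=40) → cum 40
  km 3 (Zone I, w=70) → cum 110  ≥ 101.5 → median here
  km 12 (Zone IV, w=2) → cum 112
  km 16 (Zone III, w=80) → cum 192
  km 17 (Zone II, w=11) → cum 203
Optimal location: km 3.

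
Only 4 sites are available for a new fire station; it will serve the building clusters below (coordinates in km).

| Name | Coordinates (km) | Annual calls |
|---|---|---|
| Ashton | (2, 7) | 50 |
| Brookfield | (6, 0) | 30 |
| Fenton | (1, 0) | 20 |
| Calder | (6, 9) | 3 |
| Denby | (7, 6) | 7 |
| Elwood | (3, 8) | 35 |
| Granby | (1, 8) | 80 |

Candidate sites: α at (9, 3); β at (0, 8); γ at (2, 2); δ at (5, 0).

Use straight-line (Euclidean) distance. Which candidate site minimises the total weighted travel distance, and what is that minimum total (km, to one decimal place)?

β, total 827.3 km

Total weighted distance at each candidate:
  α (9, 3): total = 1774.7
  β (0, 8): total = 827.3
  γ (2, 2): total = 1197.4
  δ (5, 0): total = 1566.4
Minimum is at β with total 827.3 km.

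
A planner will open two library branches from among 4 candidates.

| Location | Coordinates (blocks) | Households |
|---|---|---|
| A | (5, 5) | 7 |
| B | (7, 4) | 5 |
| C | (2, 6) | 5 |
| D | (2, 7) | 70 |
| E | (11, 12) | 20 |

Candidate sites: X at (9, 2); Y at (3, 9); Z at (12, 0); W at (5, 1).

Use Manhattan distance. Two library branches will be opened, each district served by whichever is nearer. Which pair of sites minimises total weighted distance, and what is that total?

{Y, W}, total 503

Evaluate every pair (each demand assigned to the nearer of the two):
  {Y, W}: total = 503
  {X, Y}: total = 512
  {Y, Z}: total = 537
  {X, W}: total = 958
  {Z, W}: total = 983
  {X, Z}: total = 1204
Best pair: {Y, W} with total 503.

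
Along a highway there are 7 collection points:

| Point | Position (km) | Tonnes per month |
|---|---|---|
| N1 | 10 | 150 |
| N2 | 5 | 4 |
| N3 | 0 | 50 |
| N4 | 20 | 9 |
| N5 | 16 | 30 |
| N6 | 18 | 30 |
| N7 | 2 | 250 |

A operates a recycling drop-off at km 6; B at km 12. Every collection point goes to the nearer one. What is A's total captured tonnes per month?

304

The indifferent point is the midpoint (6+12)/2 = 9; collection points left of it (closer to A at 6) go to A, those right go to B.
  N3 at 0 (w=50) → A
  N7 at 2 (w=250) → A
  N2 at 5 (w=4) → A
  N1 at 10 (w=150) → B
  N5 at 16 (w=30) → B
  N6 at 18 (w=30) → B
  N4 at 20 (w=9) → B
A captures 304; B captures 219.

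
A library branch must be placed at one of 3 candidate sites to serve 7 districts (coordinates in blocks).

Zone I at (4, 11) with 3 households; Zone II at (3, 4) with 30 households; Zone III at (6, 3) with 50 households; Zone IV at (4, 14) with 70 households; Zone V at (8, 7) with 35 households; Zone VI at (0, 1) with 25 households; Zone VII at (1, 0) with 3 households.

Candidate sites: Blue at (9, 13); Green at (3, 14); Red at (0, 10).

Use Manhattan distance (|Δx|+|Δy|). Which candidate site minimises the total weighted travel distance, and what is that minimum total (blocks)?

Green, total 1950 blocks

Total weighted distance at each candidate:
  Blue (9, 13): total = 2374
  Green (3, 14): total = 1950
  Red (0, 10): total = 2138
Minimum is at Green with total 1950 blocks.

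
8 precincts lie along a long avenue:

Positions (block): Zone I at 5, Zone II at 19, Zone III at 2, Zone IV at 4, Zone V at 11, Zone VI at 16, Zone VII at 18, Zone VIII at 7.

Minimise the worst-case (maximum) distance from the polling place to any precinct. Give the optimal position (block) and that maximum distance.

location 10.5, max distance 8.5

The 1-center on a line is the midpoint of the two extreme points: leftmost at 2, rightmost at 19.
Optimal location = (2 + 19)/2 = 10.5; maximum distance = (19 − 2)/2 = 8.5.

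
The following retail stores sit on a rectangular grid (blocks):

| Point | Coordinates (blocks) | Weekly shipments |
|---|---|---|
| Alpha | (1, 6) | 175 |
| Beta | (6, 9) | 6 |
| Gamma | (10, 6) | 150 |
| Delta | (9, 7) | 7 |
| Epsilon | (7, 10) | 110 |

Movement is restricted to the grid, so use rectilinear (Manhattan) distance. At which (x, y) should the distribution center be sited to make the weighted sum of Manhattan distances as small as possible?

Manhattan distance separates: Σwᵢ(|x−xᵢ|+|y−yᵢ|) = Σwᵢ|x−xᵢ| + Σwᵢ|y−yᵢ|, so x and y are optimised independently as 1-D weighted medians.
Total weight W = 448; half = 224.
x-coordinate, sorted with cumulative weight:
  x=1 (Alpha, w=175) cum 175
  x=6 (Beta, w=6) cum 181
  x=7 (Epsilon, w=110) cum 291  ← median
  x=9 (Delta, w=7) cum 298
  x=10 (Gamma, w=150) cum 448
⇒ x* = 7
y-coordinate, sorted with cumulative weight:
  y=6 (Alpha, w=175) cum 175
  y=6 (Gamma, w=150) cum 325  ← median
  y=7 (Delta, w=7) cum 332
  y=9 (Beta, w=6) cum 338
  y=10 (Epsilon, w=110) cum 448
⇒ y* = 6

(7, 6)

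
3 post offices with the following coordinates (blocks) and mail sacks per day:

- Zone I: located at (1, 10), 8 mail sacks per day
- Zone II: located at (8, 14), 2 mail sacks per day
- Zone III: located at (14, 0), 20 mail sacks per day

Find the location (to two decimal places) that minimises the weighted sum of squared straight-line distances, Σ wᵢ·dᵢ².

(10.13, 3.60)

The minimiser of Σwᵢ‖p−pᵢ‖² is the weighted centroid p* = (Σwᵢpᵢ)/(Σwᵢ).
Σwᵢ = 30.
Σwᵢxᵢ = 8·1 + 2·8 + 20·14 = 304.
Σwᵢyᵢ = 8·10 + 2·14 + 20·0 = 108.
x* = 304/30 = 10.13, y* = 108/30 = 3.60.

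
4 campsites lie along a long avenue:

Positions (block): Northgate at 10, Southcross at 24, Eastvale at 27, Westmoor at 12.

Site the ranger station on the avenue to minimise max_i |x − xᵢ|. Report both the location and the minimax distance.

The 1-center on a line is the midpoint of the two extreme points: leftmost at 10, rightmost at 27.
Optimal location = (10 + 27)/2 = 18.5; maximum distance = (27 − 10)/2 = 8.5.

location 18.5, max distance 8.5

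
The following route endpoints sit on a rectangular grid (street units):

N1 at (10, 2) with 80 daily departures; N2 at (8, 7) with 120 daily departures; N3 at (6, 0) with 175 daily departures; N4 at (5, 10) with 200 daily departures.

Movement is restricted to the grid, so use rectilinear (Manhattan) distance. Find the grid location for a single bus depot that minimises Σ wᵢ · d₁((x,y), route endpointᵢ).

Manhattan distance separates: Σwᵢ(|x−xᵢ|+|y−yᵢ|) = Σwᵢ|x−xᵢ| + Σwᵢ|y−yᵢ|, so x and y are optimised independently as 1-D weighted medians.
Total weight W = 575; half = 287.5.
x-coordinate, sorted with cumulative weight:
  x=5 (N4, w=200) cum 200
  x=6 (N3, w=175) cum 375  ← median
  x=8 (N2, w=120) cum 495
  x=10 (N1, w=80) cum 575
⇒ x* = 6
y-coordinate, sorted with cumulative weight:
  y=0 (N3, w=175) cum 175
  y=2 (N1, w=80) cum 255
  y=7 (N2, w=120) cum 375  ← median
  y=10 (N4, w=200) cum 575
⇒ y* = 7

(6, 7)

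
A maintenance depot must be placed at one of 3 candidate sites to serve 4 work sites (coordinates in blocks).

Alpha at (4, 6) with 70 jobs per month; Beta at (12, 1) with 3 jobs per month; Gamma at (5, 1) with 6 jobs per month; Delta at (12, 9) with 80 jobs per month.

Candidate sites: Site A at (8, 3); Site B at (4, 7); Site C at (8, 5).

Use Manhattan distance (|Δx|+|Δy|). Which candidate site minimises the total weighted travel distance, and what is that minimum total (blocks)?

Site B, total 954 blocks

Total weighted distance at each candidate:
  Site A (8, 3): total = 1338
  Site B (4, 7): total = 954
  Site C (8, 5): total = 1056
Minimum is at Site B with total 954 blocks.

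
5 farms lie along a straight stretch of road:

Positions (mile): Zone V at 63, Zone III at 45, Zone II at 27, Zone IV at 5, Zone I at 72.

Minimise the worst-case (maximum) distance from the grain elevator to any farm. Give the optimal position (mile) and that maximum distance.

The 1-center on a line is the midpoint of the two extreme points: leftmost at 5, rightmost at 72.
Optimal location = (5 + 72)/2 = 38.5; maximum distance = (72 − 5)/2 = 33.5.

location 38.5, max distance 33.5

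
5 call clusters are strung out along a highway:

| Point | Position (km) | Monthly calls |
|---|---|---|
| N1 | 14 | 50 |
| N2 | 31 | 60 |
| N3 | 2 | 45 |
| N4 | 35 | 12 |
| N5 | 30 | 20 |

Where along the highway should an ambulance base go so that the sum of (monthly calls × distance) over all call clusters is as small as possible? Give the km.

x = 14

For a sum of weighted absolute distances on a line, the optimum is the weighted median (not the mean). Total weight W = 187; half-weight = 93.5.
Sort by position and accumulate weight:
  km 2 (N3, w=45) → cum 45
  km 14 (N1, w=50) → cum 95  ≥ 93.5 → median here
  km 30 (N5, w=20) → cum 115
  km 31 (N2, w=60) → cum 175
  km 35 (N4, w=12) → cum 187
Optimal location: km 14.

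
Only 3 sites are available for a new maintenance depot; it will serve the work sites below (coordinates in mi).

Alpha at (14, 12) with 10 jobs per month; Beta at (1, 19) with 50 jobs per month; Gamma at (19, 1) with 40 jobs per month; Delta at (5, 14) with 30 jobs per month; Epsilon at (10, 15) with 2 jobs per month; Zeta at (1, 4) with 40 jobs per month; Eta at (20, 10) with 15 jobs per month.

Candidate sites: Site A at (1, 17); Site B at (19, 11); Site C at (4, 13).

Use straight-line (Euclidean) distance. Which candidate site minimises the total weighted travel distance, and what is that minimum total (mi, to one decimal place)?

Total weighted distance at each candidate:
  Site A (1, 17): total = 2194.8
  Site B (19, 11): total = 2678.8
  Site C (4, 13): total = 1883.0
Minimum is at Site C with total 1883.0 mi.

Site C, total 1883.0 mi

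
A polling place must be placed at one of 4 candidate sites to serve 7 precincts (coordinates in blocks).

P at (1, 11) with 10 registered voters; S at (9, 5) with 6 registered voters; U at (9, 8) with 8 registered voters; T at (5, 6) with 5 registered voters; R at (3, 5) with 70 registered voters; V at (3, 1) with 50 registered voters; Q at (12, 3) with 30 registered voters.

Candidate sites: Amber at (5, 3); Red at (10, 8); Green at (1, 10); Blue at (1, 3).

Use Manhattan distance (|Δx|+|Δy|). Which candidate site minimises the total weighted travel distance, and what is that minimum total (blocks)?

Total weighted distance at each candidate:
  Amber (5, 3): total = 933
  Red (10, 8): total = 1797
  Green (1, 10): total = 1788
  Blue (1, 3): total = 1089
Minimum is at Amber with total 933 blocks.

Amber, total 933 blocks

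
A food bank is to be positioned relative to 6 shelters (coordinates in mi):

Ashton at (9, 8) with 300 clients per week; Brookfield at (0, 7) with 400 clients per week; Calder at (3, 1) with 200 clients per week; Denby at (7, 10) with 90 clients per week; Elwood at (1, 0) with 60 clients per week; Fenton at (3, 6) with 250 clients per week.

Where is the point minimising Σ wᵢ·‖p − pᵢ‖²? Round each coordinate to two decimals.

The minimiser of Σwᵢ‖p−pᵢ‖² is the weighted centroid p* = (Σwᵢpᵢ)/(Σwᵢ).
Σwᵢ = 1300.
Σwᵢxᵢ = 300·9 + 400·0 + 200·3 + 90·7 + 60·1 + 250·3 = 4740.
Σwᵢyᵢ = 300·8 + 400·7 + 200·1 + 90·10 + 60·0 + 250·6 = 7800.
x* = 4740/1300 = 3.65, y* = 7800/1300 = 6.00.

(3.65, 6.00)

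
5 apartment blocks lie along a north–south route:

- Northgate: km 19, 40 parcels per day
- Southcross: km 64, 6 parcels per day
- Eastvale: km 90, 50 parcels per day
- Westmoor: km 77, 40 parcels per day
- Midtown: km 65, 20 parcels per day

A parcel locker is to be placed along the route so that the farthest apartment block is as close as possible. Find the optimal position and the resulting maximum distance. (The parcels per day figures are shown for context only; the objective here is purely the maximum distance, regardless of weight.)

location 54.5, max distance 35.5

The 1-center on a line is the midpoint of the two extreme points: leftmost at 19, rightmost at 90.
Optimal location = (19 + 90)/2 = 54.5; maximum distance = (90 − 19)/2 = 35.5.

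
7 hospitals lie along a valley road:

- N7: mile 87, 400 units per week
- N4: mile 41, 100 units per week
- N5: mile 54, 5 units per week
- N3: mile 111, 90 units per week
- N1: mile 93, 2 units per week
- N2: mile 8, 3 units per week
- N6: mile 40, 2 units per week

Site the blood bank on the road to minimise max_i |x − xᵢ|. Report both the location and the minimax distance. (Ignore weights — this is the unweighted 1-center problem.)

The 1-center on a line is the midpoint of the two extreme points: leftmost at 8, rightmost at 111.
Optimal location = (8 + 111)/2 = 59.5; maximum distance = (111 − 8)/2 = 51.5.

location 59.5, max distance 51.5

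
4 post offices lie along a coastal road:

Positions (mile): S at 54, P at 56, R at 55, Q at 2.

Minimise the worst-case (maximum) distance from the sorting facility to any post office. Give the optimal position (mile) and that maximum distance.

location 29, max distance 27

The 1-center on a line is the midpoint of the two extreme points: leftmost at 2, rightmost at 56.
Optimal location = (2 + 56)/2 = 29; maximum distance = (56 − 2)/2 = 27.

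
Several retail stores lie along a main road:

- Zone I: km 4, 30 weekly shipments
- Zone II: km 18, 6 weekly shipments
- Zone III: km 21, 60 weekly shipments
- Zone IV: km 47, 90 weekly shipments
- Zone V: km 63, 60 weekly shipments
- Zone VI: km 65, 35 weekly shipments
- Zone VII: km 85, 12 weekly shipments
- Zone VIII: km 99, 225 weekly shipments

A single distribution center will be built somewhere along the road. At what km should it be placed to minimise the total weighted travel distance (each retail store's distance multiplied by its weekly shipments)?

For a sum of weighted absolute distances on a line, the optimum is the weighted median (not the mean). Total weight W = 518; half-weight = 259.
Sort by position and accumulate weight:
  km 4 (Zone I, w=30) → cum 30
  km 18 (Zone II, w=6) → cum 36
  km 21 (Zone III, w=60) → cum 96
  km 47 (Zone IV, w=90) → cum 186
  km 63 (Zone V, w=60) → cum 246
  km 65 (Zone VI, w=35) → cum 281  ≥ 259 → median here
  km 85 (Zone VII, w=12) → cum 293
  km 99 (Zone VIII, w=225) → cum 518
Optimal location: km 65.

x = 65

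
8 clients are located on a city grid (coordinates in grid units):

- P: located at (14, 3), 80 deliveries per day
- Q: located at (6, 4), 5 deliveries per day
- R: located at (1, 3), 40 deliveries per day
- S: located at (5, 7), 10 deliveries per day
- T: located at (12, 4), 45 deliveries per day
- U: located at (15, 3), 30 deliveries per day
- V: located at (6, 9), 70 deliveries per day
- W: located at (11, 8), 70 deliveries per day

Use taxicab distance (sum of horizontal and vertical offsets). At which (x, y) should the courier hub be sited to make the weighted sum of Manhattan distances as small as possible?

Manhattan distance separates: Σwᵢ(|x−xᵢ|+|y−yᵢ|) = Σwᵢ|x−xᵢ| + Σwᵢ|y−yᵢ|, so x and y are optimised independently as 1-D weighted medians.
Total weight W = 350; half = 175.
x-coordinate, sorted with cumulative weight:
  x=1 (R, w=40) cum 40
  x=5 (S, w=10) cum 50
  x=6 (Q, w=5) cum 55
  x=6 (V, w=70) cum 125
  x=11 (W, w=70) cum 195  ← median
  x=12 (T, w=45) cum 240
  x=14 (P, w=80) cum 320
  x=15 (U, w=30) cum 350
⇒ x* = 11
y-coordinate, sorted with cumulative weight:
  y=3 (P, w=80) cum 80
  y=3 (R, w=40) cum 120
  y=3 (U, w=30) cum 150
  y=4 (Q, w=5) cum 155
  y=4 (T, w=45) cum 200  ← median
  y=7 (S, w=10) cum 210
  y=8 (W, w=70) cum 280
  y=9 (V, w=70) cum 350
⇒ y* = 4

(11, 4)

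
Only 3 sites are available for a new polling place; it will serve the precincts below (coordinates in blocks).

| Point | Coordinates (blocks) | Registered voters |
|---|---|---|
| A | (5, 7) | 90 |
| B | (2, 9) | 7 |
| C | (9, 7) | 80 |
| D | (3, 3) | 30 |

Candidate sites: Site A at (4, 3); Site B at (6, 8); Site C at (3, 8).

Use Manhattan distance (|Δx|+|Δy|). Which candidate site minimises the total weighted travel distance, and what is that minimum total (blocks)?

Total weighted distance at each candidate:
  Site A (4, 3): total = 1256
  Site B (6, 8): total = 775
  Site C (3, 8): total = 994
Minimum is at Site B with total 775 blocks.

Site B, total 775 blocks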